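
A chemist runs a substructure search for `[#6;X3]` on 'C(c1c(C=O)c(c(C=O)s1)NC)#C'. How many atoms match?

The query [#6;X3] means: any carbon (aromatic or not) with three total connections.
Check the 13 heavy atoms by environment: 1× s (aromatic, X2) → no; 4× c (aromatic, X3) → match; 2× C (X3) → match; 2× O (X1) → no; 1× N (X3) → no; 1× C (X4) → no; 2× C (X2) → no.
Summing the matching environments: 4 + 2 = 6 matching atoms.

6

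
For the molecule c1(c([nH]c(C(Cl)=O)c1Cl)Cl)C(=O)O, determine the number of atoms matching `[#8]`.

Check the 13 heavy atoms by environment: 1× n (aromatic) → no; 4× c (aromatic) → no; 3× Cl → no; 2× C → no; 3× O → match.
That gives 3 matching atoms.

3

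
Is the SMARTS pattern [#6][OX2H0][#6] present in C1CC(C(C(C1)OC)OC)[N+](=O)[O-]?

The pattern [#6][OX2H0][#6] describes an aliphatic oxygen bridging two carbons with no H on the oxygen — an ether.
The molecule carries a methoxy ether (-OCH3), whose atoms satisfy every constraint of the query, so the pattern matches.

Yes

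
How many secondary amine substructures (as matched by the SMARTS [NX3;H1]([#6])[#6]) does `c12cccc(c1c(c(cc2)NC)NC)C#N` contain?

2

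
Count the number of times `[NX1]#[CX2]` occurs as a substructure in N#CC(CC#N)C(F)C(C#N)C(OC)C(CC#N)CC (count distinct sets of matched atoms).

4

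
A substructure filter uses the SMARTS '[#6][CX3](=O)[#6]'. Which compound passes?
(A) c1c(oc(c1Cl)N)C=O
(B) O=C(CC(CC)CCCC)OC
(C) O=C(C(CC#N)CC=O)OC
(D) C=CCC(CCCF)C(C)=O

[#6][CX3](=O)[#6] describes a carbonyl carbon (no H) flanked by two carbons (a ketone).
(A) has an aldehyde (-CHO) but the carbonyl carbon has H1, so it is not flanked by two carbons.
(B) has a methyl-ester group (-C(=O)OCH3) but one neighbour of the carbonyl carbon is O, not C.
(C) has an aldehyde (-CHO) but the carbonyl carbon has H1, so it is not flanked by two carbons.
(D) contains an acetyl/ketone group (-C(=O)CH3), which satisfies every atom and bond constraint.
So the answer is (D).

D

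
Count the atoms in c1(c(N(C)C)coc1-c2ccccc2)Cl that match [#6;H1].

6

The query [#6;H1] means: any carbon bearing exactly one hydrogen.
Check the 15 heavy atoms by environment: 1× o (aromatic, H0) → no; 4× c (aromatic, H0) → no; 6× c (aromatic, H1) → match; 1× Cl (H0) → no; 1× N (H0) → no; 2× C (H3) → no.
That gives 6 matching atoms.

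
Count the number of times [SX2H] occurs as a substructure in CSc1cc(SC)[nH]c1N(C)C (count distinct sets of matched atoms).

0

[SX2H] is the SMARTS for a thiol: an aliphatic sulfur with two connections, one being H.
The molecule has a methylthio ether (-SCH3), but the sulfur has H0 (bonded to two carbons), not H1; nothing else fits, so there are 0 matches.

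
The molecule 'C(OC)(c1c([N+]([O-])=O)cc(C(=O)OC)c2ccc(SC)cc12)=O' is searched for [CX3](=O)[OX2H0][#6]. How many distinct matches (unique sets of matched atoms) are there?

[CX3](=O)[OX2H0][#6] is the SMARTS for an ester: a carbonyl carbon bonded to an oxygen that is itself bonded to carbon (no H on that O).
The molecule carries 2 separate instances of a methyl-ester group (-C(=O)OCH3) meeting every constraint; each maps to a distinct set of atoms, giving 2 matches.

2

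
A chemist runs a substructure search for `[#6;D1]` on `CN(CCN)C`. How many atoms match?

2

The query [#6;D1] means: carbon bonded to exactly one heavy atom.
Check the 6 heavy atoms by environment: 2× C (D2) → no; 1× N (D3) → no; 2× C (D1) → match; 1× N (D1) → no.
That gives 2 matching atoms.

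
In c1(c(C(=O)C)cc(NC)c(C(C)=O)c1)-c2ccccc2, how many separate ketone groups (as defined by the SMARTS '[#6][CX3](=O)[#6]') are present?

2

[#6][CX3](=O)[#6] is the SMARTS for a ketone: a carbonyl carbon (no H) flanked by two carbons.
The molecule carries 2 separate instances of an acetyl/ketone group (-C(=O)CH3) meeting every constraint; each maps to a distinct set of atoms, giving 2 matches.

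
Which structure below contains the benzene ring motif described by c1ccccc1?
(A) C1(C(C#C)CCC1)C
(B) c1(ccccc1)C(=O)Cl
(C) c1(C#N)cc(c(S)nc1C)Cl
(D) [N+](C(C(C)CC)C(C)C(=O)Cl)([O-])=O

c1ccccc1 describes six aromatic carbons in a ring (a benzene ring).
(A) has a methyl group (-CH3) but no six-membered all-carbon aromatic ring is present.
(B) contains the required atom environment, so the pattern matches.
(C) has a methyl group (-CH3) but no six-membered all-carbon aromatic ring is present.
(D) has a methyl group (-CH3) but no six-membered all-carbon aromatic ring is present.
So the answer is (B).

B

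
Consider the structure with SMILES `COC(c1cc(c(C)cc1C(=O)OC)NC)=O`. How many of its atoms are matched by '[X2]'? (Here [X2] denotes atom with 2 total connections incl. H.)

The query [X2] means: any atom with exactly two total connections (bonds + H).
Check the 17 heavy atoms by environment: 6× c (aromatic, X3) → no; 1× N (X3) → no; 4× C (X4) → no; 2× C (X3) → no; 2× O (X1) → no; 2× O (X2) → match.
That gives 2 matching atoms.

2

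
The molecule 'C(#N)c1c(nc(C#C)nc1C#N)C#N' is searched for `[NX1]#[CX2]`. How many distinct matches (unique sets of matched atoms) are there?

[NX1]#[CX2] is the SMARTS for a nitrile: a nitrogen triple-bonded to a two-connected carbon.
The molecule carries 3 separate instances of a nitrile (-C#N) meeting every constraint; each maps to a distinct set of atoms, giving 3 matches.

3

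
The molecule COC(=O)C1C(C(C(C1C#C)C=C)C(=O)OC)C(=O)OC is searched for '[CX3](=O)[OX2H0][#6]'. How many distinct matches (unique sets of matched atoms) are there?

3

[CX3](=O)[OX2H0][#6] is the SMARTS for an ester: a carbonyl carbon bonded to an oxygen that is itself bonded to carbon (no H on that O).
The molecule carries 3 separate instances of a methyl-ester group (-C(=O)OCH3) meeting every constraint; each maps to a distinct set of atoms, giving 3 matches.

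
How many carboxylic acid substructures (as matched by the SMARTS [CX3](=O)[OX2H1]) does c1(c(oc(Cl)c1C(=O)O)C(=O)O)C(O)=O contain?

[CX3](=O)[OX2H1] is the SMARTS for a carboxylic acid: an sp2 carbon double-bonded to O and single-bonded to an -OH oxygen.
The molecule carries 3 separate instances of a carboxylic acid group (-C(=O)OH) meeting every constraint; each maps to a distinct set of atoms, giving 3 matches.

3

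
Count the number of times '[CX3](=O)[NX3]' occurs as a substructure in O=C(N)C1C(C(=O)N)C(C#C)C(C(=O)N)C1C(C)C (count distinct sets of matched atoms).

3

[CX3](=O)[NX3] is the SMARTS for an amide: a carbonyl carbon bonded to a trivalent nitrogen.
The molecule carries 3 separate instances of a primary amide (-C(=O)NH2) meeting every constraint; each maps to a distinct set of atoms, giving 3 matches.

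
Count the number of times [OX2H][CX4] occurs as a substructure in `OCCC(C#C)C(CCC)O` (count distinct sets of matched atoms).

2

[OX2H][CX4] is the SMARTS for an aliphatic alcohol: a hydroxyl oxygen bound to an sp3 (X4) carbon.
The molecule carries 2 separate instances of a hydroxyl group (-OH) meeting every constraint; each maps to a distinct set of atoms, giving 2 matches.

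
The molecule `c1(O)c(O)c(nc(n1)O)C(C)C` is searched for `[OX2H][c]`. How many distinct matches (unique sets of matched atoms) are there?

3

[OX2H][c] is the SMARTS for a phenol: a hydroxyl oxygen attached to an aromatic carbon.
The molecule carries 3 separate instances of a hydroxyl group (-OH) meeting every constraint; each maps to a distinct set of atoms, giving 3 matches.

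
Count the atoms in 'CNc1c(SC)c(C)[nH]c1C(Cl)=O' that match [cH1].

Check the 13 heavy atoms by environment: 1× n (aromatic, H1) → no; 4× c (aromatic, H0) → no; 1× S (H0) → no; 3× C (H3) → no; 1× C (H0) → no; 1× O (H0) → no; 1× Cl (H0) → no; 1× N (H1) → no.
No environment satisfies the query, so 0 matching atoms.

0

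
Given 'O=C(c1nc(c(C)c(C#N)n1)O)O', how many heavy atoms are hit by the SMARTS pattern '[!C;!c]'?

The query [!C;!c] means: neither aliphatic nor aromatic carbon — same as [!#6].
Check the 13 heavy atoms by environment: 2× n (aromatic) → match; 4× c (aromatic) → no; 3× C → no; 1× N → match; 3× O → match.
Summing the matching environments: 2 + 1 + 3 = 6 matching atoms.

6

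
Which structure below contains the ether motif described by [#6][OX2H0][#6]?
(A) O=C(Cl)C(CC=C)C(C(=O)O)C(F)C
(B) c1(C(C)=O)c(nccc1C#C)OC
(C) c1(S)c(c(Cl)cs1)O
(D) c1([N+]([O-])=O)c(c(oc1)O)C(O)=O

B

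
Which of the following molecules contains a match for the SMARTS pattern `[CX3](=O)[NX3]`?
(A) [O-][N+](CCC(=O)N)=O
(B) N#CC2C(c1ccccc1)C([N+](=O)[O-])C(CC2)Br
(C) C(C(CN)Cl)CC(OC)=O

[CX3](=O)[NX3] describes a carbonyl carbon bonded to a trivalent nitrogen (an amide).
(A) contains a primary amide (-C(=O)NH2), which satisfies every atom and bond constraint.
(B) has a nitrile (-C#N) but the nitrile N is NX1 (triple-bonded), not NX3.
(C) has a methyl-ester group (-C(=O)OCH3) but the carbonyl is bonded to O, not to an NX3 nitrogen.
So the answer is (A).

A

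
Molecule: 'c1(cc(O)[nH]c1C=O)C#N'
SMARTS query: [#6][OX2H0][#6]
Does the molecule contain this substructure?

The pattern [#6][OX2H0][#6] describes an aliphatic oxygen bridging two carbons with no H on the oxygen — an ether.
The closest candidate here is a hydroxyl group (-OH), but the oxygen has H1, not H0 bridging two carbons. No other fragment satisfies the full query, so there is no match.

No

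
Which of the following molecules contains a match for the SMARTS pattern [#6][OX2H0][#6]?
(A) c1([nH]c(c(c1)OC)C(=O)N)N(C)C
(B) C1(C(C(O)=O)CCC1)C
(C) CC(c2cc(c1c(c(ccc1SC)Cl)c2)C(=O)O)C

A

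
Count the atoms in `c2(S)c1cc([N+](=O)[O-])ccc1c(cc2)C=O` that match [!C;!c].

Check the 16 heavy atoms by environment: 10× c (aromatic) → no; 1× N (charge +1) → match; 1× O (charge -1) → match; 2× O → match; 1× C → no; 1× S → match.
Summing the matching environments: 1 + 1 + 2 + 1 = 5 matching atoms.

5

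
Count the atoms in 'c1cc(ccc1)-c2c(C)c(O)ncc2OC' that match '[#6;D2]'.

Check the 16 heavy atoms by environment: 1× n (aromatic, D2) → no; 5× c (aromatic, D3) → no; 6× c (aromatic, D2) → match; 1× O (D1) → no; 2× C (D1) → no; 1× O (D2) → no.
That gives 6 matching atoms.

6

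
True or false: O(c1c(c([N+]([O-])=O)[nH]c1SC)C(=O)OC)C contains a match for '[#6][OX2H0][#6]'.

True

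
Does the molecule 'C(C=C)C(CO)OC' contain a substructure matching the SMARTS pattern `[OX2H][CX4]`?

Yes

The pattern [OX2H][CX4] describes a hydroxyl oxygen bound to an sp3 (X4) carbon — an aliphatic alcohol.
The molecule carries a hydroxyl group (-OH), whose atoms satisfy every constraint of the query, so the pattern matches.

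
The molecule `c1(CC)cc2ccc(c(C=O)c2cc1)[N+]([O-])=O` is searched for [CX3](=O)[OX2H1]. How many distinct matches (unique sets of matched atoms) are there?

0

[CX3](=O)[OX2H1] is the SMARTS for a carboxylic acid: an sp2 carbon double-bonded to O and single-bonded to an -OH oxygen.
The molecule has an aldehyde (-CHO), but there is no singly-bonded oxygen on the carbonyl carbon; nothing else fits, so there are 0 matches.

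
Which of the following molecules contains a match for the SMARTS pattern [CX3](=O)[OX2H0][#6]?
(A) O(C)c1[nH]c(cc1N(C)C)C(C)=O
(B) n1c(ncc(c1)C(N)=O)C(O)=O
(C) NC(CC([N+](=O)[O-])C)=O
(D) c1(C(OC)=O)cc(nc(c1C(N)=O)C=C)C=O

D

[CX3](=O)[OX2H0][#6] describes a carbonyl carbon bonded to an oxygen that is itself bonded to carbon (no H on that O) (an ester).
(A) has a methoxy ether (-OCH3) but the ether oxygen is not adjacent to a C=O carbon.
(B) has a primary amide (-C(=O)NH2) but the carbonyl is bonded to N, not to an O-C linkage.
(C) has a primary amide (-C(=O)NH2) but the carbonyl is bonded to N, not to an O-C linkage.
(D) contains a methyl-ester group (-C(=O)OCH3), which satisfies every atom and bond constraint.
So the answer is (D).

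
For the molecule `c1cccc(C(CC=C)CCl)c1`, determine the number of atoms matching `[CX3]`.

The query [CX3] means: C with X3: aliphatic carbon with exactly 3 total connections.
Check the 12 heavy atoms by environment: 3× C (X4) → no; 2× C (X3) → match; 6× c (aromatic, X3) → no; 1× Cl (X1) → no.
That gives 2 matching atoms.

2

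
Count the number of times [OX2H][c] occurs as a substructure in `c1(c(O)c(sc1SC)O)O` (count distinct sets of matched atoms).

3

[OX2H][c] is the SMARTS for a phenol: a hydroxyl oxygen attached to an aromatic carbon.
The molecule carries 3 separate instances of a hydroxyl group (-OH) meeting every constraint; each maps to a distinct set of atoms, giving 3 matches.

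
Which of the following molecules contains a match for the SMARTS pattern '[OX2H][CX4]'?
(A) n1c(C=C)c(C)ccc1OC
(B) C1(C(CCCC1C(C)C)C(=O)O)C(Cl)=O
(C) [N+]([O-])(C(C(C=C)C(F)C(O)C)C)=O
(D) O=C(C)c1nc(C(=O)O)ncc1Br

C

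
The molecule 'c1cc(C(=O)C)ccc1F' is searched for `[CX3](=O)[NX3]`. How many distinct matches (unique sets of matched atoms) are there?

[CX3](=O)[NX3] is the SMARTS for an amide: a carbonyl carbon bonded to a trivalent nitrogen.
No fragment in the molecule satisfies every constraint, giving 0 matches.

0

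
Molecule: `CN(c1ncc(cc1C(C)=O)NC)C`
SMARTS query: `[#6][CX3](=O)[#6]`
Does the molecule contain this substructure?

The pattern [#6][CX3](=O)[#6] describes a carbonyl carbon (no H) flanked by two carbons — a ketone.
The molecule carries an acetyl/ketone group (-C(=O)CH3), whose atoms satisfy every constraint of the query, so the pattern matches.

Yes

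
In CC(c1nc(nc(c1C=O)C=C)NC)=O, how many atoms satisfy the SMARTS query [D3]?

5

The query [D3] means: atom with exactly three heavy-atom neighbours.
Check the 15 heavy atoms by environment: 2× n (aromatic, D2) → no; 4× c (aromatic, D3) → match; 1× C (D3) → match; 2× O (D1) → no; 3× C (D1) → no; 2× C (D2) → no; 1× N (D2) → no.
Summing the matching environments: 4 + 1 = 5 matching atoms.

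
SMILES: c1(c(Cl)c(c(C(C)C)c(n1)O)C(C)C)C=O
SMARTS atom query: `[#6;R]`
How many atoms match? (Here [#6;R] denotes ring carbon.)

5

The query [#6;R] means: carbon that is part of a ring.
Check the 16 heavy atoms by environment: 1× n (aromatic, in 6-ring) → no; 5× c (aromatic, in 6-ring) → match; 7× C (acyclic) → no; 2× O (acyclic) → no; 1× Cl (acyclic) → no.
That gives 5 matching atoms.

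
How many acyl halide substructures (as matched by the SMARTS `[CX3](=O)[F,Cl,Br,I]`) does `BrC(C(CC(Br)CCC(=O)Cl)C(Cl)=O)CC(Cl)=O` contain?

3

[CX3](=O)[F,Cl,Br,I] is the SMARTS for an acyl halide: a carbonyl carbon bonded to a halogen.
The molecule carries 3 separate instances of an acyl chloride (-C(=O)Cl) meeting every constraint; each maps to a distinct set of atoms, giving 3 matches.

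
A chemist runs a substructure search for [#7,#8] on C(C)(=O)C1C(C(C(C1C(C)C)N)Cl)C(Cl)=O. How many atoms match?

Check the 16 heavy atoms by environment: 11× C → no; 2× O → match; 2× Cl → no; 1× N → match.
Summing the matching environments: 2 + 1 = 3 matching atoms.

3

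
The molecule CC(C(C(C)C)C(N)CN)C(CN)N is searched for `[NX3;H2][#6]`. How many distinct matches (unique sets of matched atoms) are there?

4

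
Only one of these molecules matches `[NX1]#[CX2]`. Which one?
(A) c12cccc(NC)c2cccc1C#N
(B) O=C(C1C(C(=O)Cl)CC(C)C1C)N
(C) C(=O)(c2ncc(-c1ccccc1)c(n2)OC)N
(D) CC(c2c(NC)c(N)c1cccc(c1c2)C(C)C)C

A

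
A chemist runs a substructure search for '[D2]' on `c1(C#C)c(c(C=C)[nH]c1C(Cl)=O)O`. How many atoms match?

3

The query [D2] means: atom with exactly two heavy-atom neighbours.
Check the 13 heavy atoms by environment: 1× n (aromatic, D2) → match; 4× c (aromatic, D3) → no; 2× C (D2) → match; 2× C (D1) → no; 2× O (D1) → no; 1× C (D3) → no; 1× Cl (D1) → no.
Summing the matching environments: 1 + 2 = 3 matching atoms.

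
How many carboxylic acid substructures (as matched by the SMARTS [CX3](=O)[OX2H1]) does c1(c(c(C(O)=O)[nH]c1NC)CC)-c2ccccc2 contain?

[CX3](=O)[OX2H1] is the SMARTS for a carboxylic acid: an sp2 carbon double-bonded to O and single-bonded to an -OH oxygen.
Exactly one fragment in the molecule meets all constraints, giving 1 match.

1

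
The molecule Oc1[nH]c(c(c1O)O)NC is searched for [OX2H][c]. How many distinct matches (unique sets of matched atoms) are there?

[OX2H][c] is the SMARTS for a phenol: a hydroxyl oxygen attached to an aromatic carbon.
The molecule carries 3 separate instances of a hydroxyl group (-OH) meeting every constraint; each maps to a distinct set of atoms, giving 3 matches.

3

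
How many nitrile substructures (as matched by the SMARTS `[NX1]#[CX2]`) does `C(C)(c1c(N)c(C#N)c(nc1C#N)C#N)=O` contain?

[NX1]#[CX2] is the SMARTS for a nitrile: a nitrogen triple-bonded to a two-connected carbon.
The molecule carries 3 separate instances of a nitrile (-C#N) meeting every constraint; each maps to a distinct set of atoms, giving 3 matches.

3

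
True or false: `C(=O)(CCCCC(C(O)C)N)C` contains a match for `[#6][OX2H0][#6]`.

False

The pattern [#6][OX2H0][#6] describes an aliphatic oxygen bridging two carbons with no H on the oxygen — an ether.
The closest candidate here is a hydroxyl group (-OH), but the oxygen has H1, not H0 bridging two carbons. No other fragment satisfies the full query, so there is no match.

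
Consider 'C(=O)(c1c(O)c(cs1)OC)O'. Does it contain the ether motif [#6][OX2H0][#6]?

Yes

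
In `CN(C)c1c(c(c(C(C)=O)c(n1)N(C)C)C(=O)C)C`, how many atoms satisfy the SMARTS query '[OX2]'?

0

The query [OX2] means: aliphatic oxygen with two total connections — ether, hydroxyl, or ester single-bond O.
Check the 19 heavy atoms by environment: 1× n (aromatic, X2) → no; 5× c (aromatic, X3) → no; 7× C (X4) → no; 2× C (X3) → no; 2× O (X1) → no; 2× N (X3) → no.
No environment satisfies the query, so 0 matching atoms.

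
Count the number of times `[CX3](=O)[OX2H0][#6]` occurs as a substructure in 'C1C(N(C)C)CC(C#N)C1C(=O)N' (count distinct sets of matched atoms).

0

[CX3](=O)[OX2H0][#6] is the SMARTS for an ester: a carbonyl carbon bonded to an oxygen that is itself bonded to carbon (no H on that O).
The molecule has a primary amide (-C(=O)NH2), but the carbonyl is bonded to N, not to an O-C linkage; nothing else fits, so there are 0 matches.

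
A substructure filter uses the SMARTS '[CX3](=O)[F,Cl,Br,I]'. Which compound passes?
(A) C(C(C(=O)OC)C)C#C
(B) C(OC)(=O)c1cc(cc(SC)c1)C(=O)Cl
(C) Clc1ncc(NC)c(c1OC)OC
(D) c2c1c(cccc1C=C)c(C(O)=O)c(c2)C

B

[CX3](=O)[F,Cl,Br,I] describes a carbonyl carbon bonded to a halogen (an acyl halide).
(A) has a methyl-ester group (-C(=O)OCH3) but the carbonyl is bonded to -O-C, not to a halogen.
(B) contains an acyl chloride (-C(=O)Cl), which satisfies every atom and bond constraint.
(C) has a chloro substituent but the Cl is not on a carbonyl carbon.
(D) has a carboxylic acid group (-C(=O)OH) but the carbonyl is bonded to -OH, not to a halogen.
So the answer is (B).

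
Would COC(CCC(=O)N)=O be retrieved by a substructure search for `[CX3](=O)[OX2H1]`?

The pattern [CX3](=O)[OX2H1] describes an sp2 carbon double-bonded to O and single-bonded to an -OH oxygen — a carboxylic acid.
The closest candidate here is a primary amide (-C(=O)NH2), but the carbonyl is bonded to N, not to an -OH oxygen. No other fragment satisfies the full query, so there is no match.

No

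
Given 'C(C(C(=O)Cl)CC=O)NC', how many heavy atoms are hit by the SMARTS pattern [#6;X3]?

2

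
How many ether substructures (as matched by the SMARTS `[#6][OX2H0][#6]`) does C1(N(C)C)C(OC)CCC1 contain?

[#6][OX2H0][#6] is the SMARTS for an ether: an aliphatic oxygen bridging two carbons with no H on the oxygen.
Exactly one fragment in the molecule meets all constraints, giving 1 match.

1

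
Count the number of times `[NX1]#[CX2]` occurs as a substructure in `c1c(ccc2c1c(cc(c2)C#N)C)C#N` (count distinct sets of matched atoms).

2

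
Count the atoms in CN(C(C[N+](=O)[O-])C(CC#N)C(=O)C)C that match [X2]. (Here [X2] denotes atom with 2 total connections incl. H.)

1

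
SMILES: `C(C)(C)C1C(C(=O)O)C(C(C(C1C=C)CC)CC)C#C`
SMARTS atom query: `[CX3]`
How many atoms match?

Check the 20 heavy atoms by environment: 13× C (X4) → no; 3× C (X3) → match; 1× O (X1) → no; 1× O (X2) → no; 2× C (X2) → no.
That gives 3 matching atoms.

3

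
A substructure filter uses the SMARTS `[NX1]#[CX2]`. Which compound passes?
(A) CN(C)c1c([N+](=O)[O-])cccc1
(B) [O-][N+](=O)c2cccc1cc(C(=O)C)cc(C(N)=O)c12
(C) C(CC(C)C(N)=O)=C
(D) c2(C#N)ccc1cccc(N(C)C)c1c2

D

[NX1]#[CX2] describes a nitrogen triple-bonded to a two-connected carbon (a nitrile).
(A) has a nitro group (-[N+](=O)[O-]) but there is no C#N triple bond.
(B) has a nitro group (-[N+](=O)[O-]) but there is no C#N triple bond.
(C) has a primary amide (-C(=O)NH2) but the nitrogen is NX3, not NX1.
(D) contains a nitrile (-C#N), which satisfies every atom and bond constraint.
So the answer is (D).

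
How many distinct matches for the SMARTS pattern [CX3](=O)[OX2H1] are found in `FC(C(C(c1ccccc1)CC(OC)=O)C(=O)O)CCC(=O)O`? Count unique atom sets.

2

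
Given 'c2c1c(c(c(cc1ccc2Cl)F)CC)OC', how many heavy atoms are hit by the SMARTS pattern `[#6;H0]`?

6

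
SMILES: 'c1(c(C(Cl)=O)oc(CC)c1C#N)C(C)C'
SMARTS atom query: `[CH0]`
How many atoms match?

The query [CH0] means: aliphatic carbon with no attached hydrogen.
Check the 15 heavy atoms by environment: 1× o (aromatic, H0) → no; 4× c (aromatic, H0) → no; 2× C (H0) → match; 1× O (H0) → no; 1× Cl (H0) → no; 1× C (H1) → no; 3× C (H3) → no; 1× N (H0) → no; 1× C (H2) → no.
That gives 2 matching atoms.

2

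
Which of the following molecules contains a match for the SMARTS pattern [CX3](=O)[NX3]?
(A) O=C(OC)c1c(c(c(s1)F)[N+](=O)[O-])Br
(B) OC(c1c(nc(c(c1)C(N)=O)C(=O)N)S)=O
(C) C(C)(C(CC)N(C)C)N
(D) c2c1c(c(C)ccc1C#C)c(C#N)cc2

[CX3](=O)[NX3] describes a carbonyl carbon bonded to a trivalent nitrogen (an amide).
(A) has a methyl-ester group (-C(=O)OCH3) but the carbonyl is bonded to O, not to an NX3 nitrogen.
(B) contains a primary amide (-C(=O)NH2), which satisfies every atom and bond constraint.
(C) has a primary amino group (-NH2) but the -NH2 is not attached to a carbonyl carbon.
(D) has a nitrile (-C#N) but the nitrile N is NX1 (triple-bonded), not NX3.
So the answer is (B).

B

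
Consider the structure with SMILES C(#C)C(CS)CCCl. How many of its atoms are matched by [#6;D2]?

4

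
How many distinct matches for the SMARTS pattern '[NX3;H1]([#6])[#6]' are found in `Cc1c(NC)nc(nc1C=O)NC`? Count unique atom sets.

2

[NX3;H1]([#6])[#6] is the SMARTS for a secondary amine: a trivalent nitrogen with one H, bonded to two carbons.
The molecule carries 2 separate instances of an N-methylamino group (-NHCH3) meeting every constraint; each maps to a distinct set of atoms, giving 2 matches.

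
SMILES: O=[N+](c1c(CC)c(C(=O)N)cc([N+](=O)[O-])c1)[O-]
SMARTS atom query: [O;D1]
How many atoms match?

The query [O;D1] means: aliphatic oxygen bonded to exactly one heavy atom.
Check the 17 heavy atoms by environment: 4× c (aromatic, D3) → no; 2× c (aromatic, D2) → no; 1× C (D2) → no; 1× C (D1) → no; 2× N (charge +1, D3) → no; 2× O (charge -1, D1) → match; 3× O (D1) → match; 1× C (D3) → no; 1× N (D1) → no.
Summing the matching environments: 2 + 3 = 5 matching atoms.

5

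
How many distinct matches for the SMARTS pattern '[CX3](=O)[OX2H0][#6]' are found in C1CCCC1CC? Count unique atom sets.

0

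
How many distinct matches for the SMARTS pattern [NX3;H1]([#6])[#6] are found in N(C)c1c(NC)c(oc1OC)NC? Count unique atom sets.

3

[NX3;H1]([#6])[#6] is the SMARTS for a secondary amine: a trivalent nitrogen with one H, bonded to two carbons.
The molecule carries 3 separate instances of an N-methylamino group (-NHCH3) meeting every constraint; each maps to a distinct set of atoms, giving 3 matches.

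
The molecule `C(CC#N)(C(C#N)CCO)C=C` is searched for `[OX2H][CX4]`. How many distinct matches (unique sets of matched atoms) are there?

1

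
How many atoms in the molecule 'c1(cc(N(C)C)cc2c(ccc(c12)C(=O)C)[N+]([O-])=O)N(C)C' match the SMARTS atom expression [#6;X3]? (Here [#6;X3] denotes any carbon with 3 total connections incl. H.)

The query [#6;X3] means: any carbon (aromatic or not) with three total connections.
Check the 22 heavy atoms by environment: 10× c (aromatic, X3) → match; 2× N (X3) → no; 5× C (X4) → no; 1× N (charge +1, X3) → no; 1× O (charge -1, X1) → no; 2× O (X1) → no; 1× C (X3) → match.
Summing the matching environments: 10 + 1 = 11 matching atoms.

11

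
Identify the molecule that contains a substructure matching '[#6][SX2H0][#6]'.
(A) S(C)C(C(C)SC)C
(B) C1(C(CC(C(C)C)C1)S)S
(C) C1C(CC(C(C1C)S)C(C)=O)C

A

[#6][SX2H0][#6] describes an aliphatic sulfur bridging two carbons with no H on the sulfur (a thioether).
(A) contains a methylthio ether (-SCH3), which satisfies every atom and bond constraint.
(B) has a thiol (-SH) but the sulfur has H1, not H0 bridging two carbons.
(C) has a thiol (-SH) but the sulfur has H1, not H0 bridging two carbons.
So the answer is (A).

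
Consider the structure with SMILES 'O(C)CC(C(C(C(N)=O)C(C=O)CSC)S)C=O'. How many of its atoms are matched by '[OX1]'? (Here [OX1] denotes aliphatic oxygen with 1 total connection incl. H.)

3

The query [OX1] means: aliphatic oxygen with one total connection — typically a carbonyl =O or an oxide.
Check the 18 heavy atoms by environment: 8× C (X4) → no; 3× C (X3) → no; 3× O (X1) → match; 1× N (X3) → no; 1× O (X2) → no; 2× S (X2) → no.
That gives 3 matching atoms.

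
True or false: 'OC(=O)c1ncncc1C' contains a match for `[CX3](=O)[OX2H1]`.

True

The pattern [CX3](=O)[OX2H1] describes an sp2 carbon double-bonded to O and single-bonded to an -OH oxygen — a carboxylic acid.
The molecule carries a carboxylic acid group (-C(=O)OH), whose atoms satisfy every constraint of the query, so the pattern matches.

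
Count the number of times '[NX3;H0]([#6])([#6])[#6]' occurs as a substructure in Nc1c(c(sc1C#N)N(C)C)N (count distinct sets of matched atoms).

[NX3;H0]([#6])([#6])[#6] is the SMARTS for a tertiary amine: a trivalent nitrogen with no H, bonded to three carbons.
Exactly one fragment in the molecule meets all constraints, giving 1 match.

1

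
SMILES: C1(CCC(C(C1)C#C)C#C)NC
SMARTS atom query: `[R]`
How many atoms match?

6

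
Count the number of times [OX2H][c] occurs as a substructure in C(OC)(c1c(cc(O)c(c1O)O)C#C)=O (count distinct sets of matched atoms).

[OX2H][c] is the SMARTS for a phenol: a hydroxyl oxygen attached to an aromatic carbon.
The molecule carries 3 separate instances of a hydroxyl group (-OH) meeting every constraint; each maps to a distinct set of atoms, giving 3 matches.

3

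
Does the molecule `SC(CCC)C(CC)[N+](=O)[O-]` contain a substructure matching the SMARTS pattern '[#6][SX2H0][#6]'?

No

The pattern [#6][SX2H0][#6] describes an aliphatic sulfur bridging two carbons with no H on the sulfur — a thioether.
The closest candidate here is a thiol (-SH), but the sulfur has H1, not H0 bridging two carbons. No other fragment satisfies the full query, so there is no match.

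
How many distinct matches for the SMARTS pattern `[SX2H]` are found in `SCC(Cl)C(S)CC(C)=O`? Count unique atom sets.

2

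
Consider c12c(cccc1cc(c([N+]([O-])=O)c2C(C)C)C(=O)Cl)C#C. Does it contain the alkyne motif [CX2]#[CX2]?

Yes

The pattern [CX2]#[CX2] describes a carbon-carbon triple bond — an alkyne.
The molecule carries an ethynyl group (-C#CH), whose atoms satisfy every constraint of the query, so the pattern matches.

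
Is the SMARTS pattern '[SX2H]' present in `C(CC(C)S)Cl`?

Yes

The pattern [SX2H] describes an aliphatic sulfur with two connections, one being H — a thiol.
The molecule carries a thiol (-SH), whose atoms satisfy every constraint of the query, so the pattern matches.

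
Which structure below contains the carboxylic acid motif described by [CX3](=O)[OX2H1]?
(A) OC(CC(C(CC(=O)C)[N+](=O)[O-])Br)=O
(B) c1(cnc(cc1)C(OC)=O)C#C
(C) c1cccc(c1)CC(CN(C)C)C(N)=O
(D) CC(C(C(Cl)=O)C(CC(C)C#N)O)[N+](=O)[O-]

A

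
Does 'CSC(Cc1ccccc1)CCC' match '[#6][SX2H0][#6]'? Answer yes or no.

The pattern [#6][SX2H0][#6] describes an aliphatic sulfur bridging two carbons with no H on the sulfur — a thioether.
The molecule carries a methylthio ether (-SCH3), whose atoms satisfy every constraint of the query, so the pattern matches.

Yes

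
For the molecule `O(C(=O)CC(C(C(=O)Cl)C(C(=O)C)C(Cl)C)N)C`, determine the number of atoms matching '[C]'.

Check the 18 heavy atoms by environment: 11× C → match; 2× Cl → no; 4× O → no; 1× N → no.
That gives 11 matching atoms.

11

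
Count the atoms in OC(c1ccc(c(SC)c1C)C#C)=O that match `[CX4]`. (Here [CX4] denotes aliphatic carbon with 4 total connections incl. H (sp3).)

The query [CX4] means: C with X4: aliphatic carbon with exactly 4 total connections (bonds + H).
Check the 14 heavy atoms by environment: 6× c (aromatic, X3) → no; 1× S (X2) → no; 2× C (X4) → match; 2× C (X2) → no; 1× C (X3) → no; 1× O (X1) → no; 1× O (X2) → no.
That gives 2 matching atoms.

2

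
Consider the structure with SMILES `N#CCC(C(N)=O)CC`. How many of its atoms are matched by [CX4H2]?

The query [CX4H2] means: sp3 carbon (X4) with exactly two hydrogens.
Check the 9 heavy atoms by environment: 2× C (H2, X4) → match; 1× C (H1, X4) → no; 1× C (H3, X4) → no; 1× C (H0, X2) → no; 1× N (H0, X1) → no; 1× C (H0, X3) → no; 1× O (H0, X1) → no; 1× N (H2, X3) → no.
That gives 2 matching atoms.

2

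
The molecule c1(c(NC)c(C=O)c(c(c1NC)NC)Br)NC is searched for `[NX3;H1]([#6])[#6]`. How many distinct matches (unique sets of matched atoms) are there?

4

[NX3;H1]([#6])[#6] is the SMARTS for a secondary amine: a trivalent nitrogen with one H, bonded to two carbons.
The molecule carries 4 separate instances of an N-methylamino group (-NHCH3) meeting every constraint; each maps to a distinct set of atoms, giving 4 matches.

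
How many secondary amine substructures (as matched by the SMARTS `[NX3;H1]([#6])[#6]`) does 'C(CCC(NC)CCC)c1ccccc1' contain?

1

[NX3;H1]([#6])[#6] is the SMARTS for a secondary amine: a trivalent nitrogen with one H, bonded to two carbons.
Exactly one fragment in the molecule meets all constraints, giving 1 match.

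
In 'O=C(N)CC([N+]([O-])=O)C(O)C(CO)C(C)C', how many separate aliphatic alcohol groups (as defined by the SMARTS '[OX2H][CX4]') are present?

2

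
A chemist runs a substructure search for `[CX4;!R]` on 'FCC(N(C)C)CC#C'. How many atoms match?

5

The query [CX4;!R] means: aliphatic carbon with four total connections, not in a ring.
Check the 9 heavy atoms by environment: 5× C (X4, acyclic) → match; 1× N (X3, acyclic) → no; 2× C (X2, acyclic) → no; 1× F (X1, acyclic) → no.
That gives 5 matching atoms.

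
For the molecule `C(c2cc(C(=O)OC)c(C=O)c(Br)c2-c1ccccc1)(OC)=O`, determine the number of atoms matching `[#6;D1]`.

2

The query [#6;D1] means: carbon bonded to exactly one heavy atom.
Check the 23 heavy atoms by environment: 6× c (aromatic, D3) → no; 6× c (aromatic, D2) → no; 2× C (D3) → no; 3× O (D1) → no; 2× O (D2) → no; 2× C (D1) → match; 1× C (D2) → no; 1× Br (D1) → no.
That gives 2 matching atoms.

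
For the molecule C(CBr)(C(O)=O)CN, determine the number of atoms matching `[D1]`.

4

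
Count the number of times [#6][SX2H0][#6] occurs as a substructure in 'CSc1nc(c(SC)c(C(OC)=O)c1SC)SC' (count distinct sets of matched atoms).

[#6][SX2H0][#6] is the SMARTS for a thioether: an aliphatic sulfur bridging two carbons with no H on the sulfur.
The molecule carries 4 separate instances of a methylthio ether (-SCH3) meeting every constraint; each maps to a distinct set of atoms, giving 4 matches.

4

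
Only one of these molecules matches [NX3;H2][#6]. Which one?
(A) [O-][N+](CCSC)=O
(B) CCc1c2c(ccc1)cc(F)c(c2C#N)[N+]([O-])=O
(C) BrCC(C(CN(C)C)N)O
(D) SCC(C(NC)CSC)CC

[NX3;H2][#6] describes a trivalent nitrogen with two H attached to carbon (a primary amine).
(A) has a nitro group (-[N+](=O)[O-]) but the nitrogen is [N+] with no H, not NX3H2.
(B) has a nitro group (-[N+](=O)[O-]) but the nitrogen is [N+] with no H, not NX3H2.
(C) contains a primary amino group (-NH2), which satisfies every atom and bond constraint.
(D) has an N-methylamino group (-NHCH3) but the nitrogen bears two carbons and only one H (H1), not H2.
So the answer is (C).

C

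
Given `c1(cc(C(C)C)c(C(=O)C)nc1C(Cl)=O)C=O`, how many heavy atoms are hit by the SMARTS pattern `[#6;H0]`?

6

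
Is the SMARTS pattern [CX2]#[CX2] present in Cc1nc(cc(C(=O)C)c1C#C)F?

Yes

The pattern [CX2]#[CX2] describes a carbon-carbon triple bond — an alkyne.
The molecule carries an ethynyl group (-C#CH), whose atoms satisfy every constraint of the query, so the pattern matches.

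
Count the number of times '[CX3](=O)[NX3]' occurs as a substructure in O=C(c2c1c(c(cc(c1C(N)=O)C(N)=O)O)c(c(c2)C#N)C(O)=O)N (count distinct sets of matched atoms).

[CX3](=O)[NX3] is the SMARTS for an amide: a carbonyl carbon bonded to a trivalent nitrogen.
The molecule carries 3 separate instances of a primary amide (-C(=O)NH2) meeting every constraint; each maps to a distinct set of atoms, giving 3 matches.

3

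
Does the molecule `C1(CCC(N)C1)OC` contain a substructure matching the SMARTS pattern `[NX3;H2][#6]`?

Yes

The pattern [NX3;H2][#6] describes a trivalent nitrogen with two H attached to carbon — a primary amine.
The molecule carries a primary amino group (-NH2), whose atoms satisfy every constraint of the query, so the pattern matches.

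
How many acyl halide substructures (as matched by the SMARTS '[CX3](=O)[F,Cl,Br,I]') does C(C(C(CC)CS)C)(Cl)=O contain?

[CX3](=O)[F,Cl,Br,I] is the SMARTS for an acyl halide: a carbonyl carbon bonded to a halogen.
Exactly one fragment in the molecule meets all constraints, giving 1 match.

1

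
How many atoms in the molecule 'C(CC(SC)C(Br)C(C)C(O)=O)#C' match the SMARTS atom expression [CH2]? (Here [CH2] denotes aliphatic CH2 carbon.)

1

The query [CH2] means: aliphatic carbon with exactly two hydrogens.
Check the 13 heavy atoms by environment: 2× C (H3) → no; 4× C (H1) → no; 1× C (H2) → match; 1× Br (H0) → no; 2× C (H0) → no; 1× O (H0) → no; 1× O (H1) → no; 1× S (H0) → no.
That gives 1 matching atom.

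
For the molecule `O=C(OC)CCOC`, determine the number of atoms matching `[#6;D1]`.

2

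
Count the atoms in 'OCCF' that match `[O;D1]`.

1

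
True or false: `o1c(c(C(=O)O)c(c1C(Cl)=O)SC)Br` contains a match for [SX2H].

False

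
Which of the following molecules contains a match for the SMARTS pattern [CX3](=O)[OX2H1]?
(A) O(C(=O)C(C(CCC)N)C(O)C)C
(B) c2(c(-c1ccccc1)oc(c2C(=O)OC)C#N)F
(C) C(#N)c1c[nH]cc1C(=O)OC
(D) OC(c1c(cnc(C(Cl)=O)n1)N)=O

[CX3](=O)[OX2H1] describes an sp2 carbon double-bonded to O and single-bonded to an -OH oxygen (a carboxylic acid).
(A) has a methyl-ester group (-C(=O)OCH3) but the singly-bonded O has no H (OX2H0, not OX2H1).
(B) has a methyl-ester group (-C(=O)OCH3) but the singly-bonded O has no H (OX2H0, not OX2H1).
(C) has a methyl-ester group (-C(=O)OCH3) but the singly-bonded O has no H (OX2H0, not OX2H1).
(D) contains a carboxylic acid group (-C(=O)OH), which satisfies every atom and bond constraint.
So the answer is (D).

D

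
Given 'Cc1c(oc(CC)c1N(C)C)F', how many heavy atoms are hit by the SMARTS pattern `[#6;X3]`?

The query [#6;X3] means: any carbon (aromatic or not) with three total connections.
Check the 12 heavy atoms by environment: 1× o (aromatic, X2) → no; 4× c (aromatic, X3) → match; 5× C (X4) → no; 1× F (X1) → no; 1× N (X3) → no.
That gives 4 matching atoms.

4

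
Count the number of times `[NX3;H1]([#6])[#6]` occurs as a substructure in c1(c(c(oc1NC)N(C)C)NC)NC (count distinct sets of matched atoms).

3

[NX3;H1]([#6])[#6] is the SMARTS for a secondary amine: a trivalent nitrogen with one H, bonded to two carbons.
The molecule carries 3 separate instances of an N-methylamino group (-NHCH3) meeting every constraint; each maps to a distinct set of atoms, giving 3 matches.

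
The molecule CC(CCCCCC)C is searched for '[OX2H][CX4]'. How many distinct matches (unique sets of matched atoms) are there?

0

[OX2H][CX4] is the SMARTS for an aliphatic alcohol: a hydroxyl oxygen bound to an sp3 (X4) carbon.
No fragment in the molecule satisfies every constraint, giving 0 matches.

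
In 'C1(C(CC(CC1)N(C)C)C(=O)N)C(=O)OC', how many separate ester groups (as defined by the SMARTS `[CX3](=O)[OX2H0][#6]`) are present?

[CX3](=O)[OX2H0][#6] is the SMARTS for an ester: a carbonyl carbon bonded to an oxygen that is itself bonded to carbon (no H on that O).
Exactly one fragment in the molecule meets all constraints, giving 1 match.

1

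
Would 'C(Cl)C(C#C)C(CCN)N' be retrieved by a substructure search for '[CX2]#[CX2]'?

Yes

The pattern [CX2]#[CX2] describes a carbon-carbon triple bond — an alkyne.
The molecule carries an ethynyl group (-C#CH), whose atoms satisfy every constraint of the query, so the pattern matches.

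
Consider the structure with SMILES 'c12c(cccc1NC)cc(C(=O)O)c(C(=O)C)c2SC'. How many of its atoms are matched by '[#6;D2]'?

Check the 20 heavy atoms by environment: 6× c (aromatic, D3) → no; 4× c (aromatic, D2) → match; 1× S (D2) → no; 3× C (D1) → no; 1× N (D2) → no; 2× C (D3) → no; 3× O (D1) → no.
That gives 4 matching atoms.

4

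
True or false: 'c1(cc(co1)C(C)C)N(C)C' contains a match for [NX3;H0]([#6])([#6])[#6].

The pattern [NX3;H0]([#6])([#6])[#6] describes a trivalent nitrogen with no H, bonded to three carbons — a tertiary amine.
The molecule carries a dimethylamino group (-N(CH3)2), whose atoms satisfy every constraint of the query, so the pattern matches.

True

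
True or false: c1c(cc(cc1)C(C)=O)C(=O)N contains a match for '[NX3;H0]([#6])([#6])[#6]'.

False

The pattern [NX3;H0]([#6])([#6])[#6] describes a trivalent nitrogen with no H, bonded to three carbons — a tertiary amine.
The closest candidate here is a primary amide (-C(=O)NH2), but the amide nitrogen has H2 and only one carbon neighbour. No other fragment satisfies the full query, so there is no match.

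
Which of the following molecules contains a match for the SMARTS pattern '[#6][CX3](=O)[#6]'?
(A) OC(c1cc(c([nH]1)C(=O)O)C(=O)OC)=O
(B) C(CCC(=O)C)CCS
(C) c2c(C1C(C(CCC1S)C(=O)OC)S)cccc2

B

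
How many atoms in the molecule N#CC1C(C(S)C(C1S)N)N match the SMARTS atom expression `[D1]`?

5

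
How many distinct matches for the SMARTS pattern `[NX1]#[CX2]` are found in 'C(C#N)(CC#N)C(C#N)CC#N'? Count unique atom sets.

[NX1]#[CX2] is the SMARTS for a nitrile: a nitrogen triple-bonded to a two-connected carbon.
The molecule carries 4 separate instances of a nitrile (-C#N) meeting every constraint; each maps to a distinct set of atoms, giving 4 matches.

4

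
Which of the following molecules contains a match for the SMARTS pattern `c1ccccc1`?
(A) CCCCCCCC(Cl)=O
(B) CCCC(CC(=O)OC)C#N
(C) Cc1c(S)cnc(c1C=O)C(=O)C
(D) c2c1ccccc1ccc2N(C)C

D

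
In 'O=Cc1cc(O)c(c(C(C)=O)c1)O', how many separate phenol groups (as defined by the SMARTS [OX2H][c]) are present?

[OX2H][c] is the SMARTS for a phenol: a hydroxyl oxygen attached to an aromatic carbon.
The molecule carries 2 separate instances of a hydroxyl group (-OH) meeting every constraint; each maps to a distinct set of atoms, giving 2 matches.

2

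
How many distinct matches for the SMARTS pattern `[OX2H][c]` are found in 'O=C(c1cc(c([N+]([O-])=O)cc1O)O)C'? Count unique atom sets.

2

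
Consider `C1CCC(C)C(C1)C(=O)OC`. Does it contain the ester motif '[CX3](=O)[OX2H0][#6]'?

The pattern [CX3](=O)[OX2H0][#6] describes a carbonyl carbon bonded to an oxygen that is itself bonded to carbon (no H on that O) — an ester.
The molecule carries a methyl-ester group (-C(=O)OCH3), whose atoms satisfy every constraint of the query, so the pattern matches.

Yes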